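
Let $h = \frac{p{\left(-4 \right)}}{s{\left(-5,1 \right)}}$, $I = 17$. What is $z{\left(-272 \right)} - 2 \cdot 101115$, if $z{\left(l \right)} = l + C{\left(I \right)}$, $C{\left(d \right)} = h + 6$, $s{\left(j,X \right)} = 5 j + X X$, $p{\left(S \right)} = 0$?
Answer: $-202496$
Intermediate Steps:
$s{\left(j,X \right)} = X^{2} + 5 j$ ($s{\left(j,X \right)} = 5 j + X^{2} = X^{2} + 5 j$)
$h = 0$ ($h = \frac{0}{1^{2} + 5 \left(-5\right)} = \frac{0}{1 - 25} = \frac{0}{-24} = 0 \left(- \frac{1}{24}\right) = 0$)
$C{\left(d \right)} = 6$ ($C{\left(d \right)} = 0 + 6 = 6$)
$z{\left(l \right)} = 6 + l$ ($z{\left(l \right)} = l + 6 = 6 + l$)
$z{\left(-272 \right)} - 2 \cdot 101115 = \left(6 - 272\right) - 2 \cdot 101115 = -266 - 202230 = -202496$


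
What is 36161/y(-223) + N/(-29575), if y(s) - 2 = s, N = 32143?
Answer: -82812706/502775 ≈ -164.71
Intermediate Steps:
y(s) = 2 + s
36161/y(-223) + N/(-29575) = 36161/(2 - 223) + 32143/(-29575) = 36161/(-221) + 32143*(-1/29575) = 36161*(-1/221) - 32143/29575 = -36161/221 - 32143/29575 = -82812706/502775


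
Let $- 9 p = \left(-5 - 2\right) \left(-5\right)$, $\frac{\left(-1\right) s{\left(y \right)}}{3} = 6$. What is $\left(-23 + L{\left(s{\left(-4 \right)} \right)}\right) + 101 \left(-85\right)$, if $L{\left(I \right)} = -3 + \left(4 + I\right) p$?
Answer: $- \frac{77009}{9} \approx -8556.6$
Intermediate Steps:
$s{\left(y \right)} = -18$ ($s{\left(y \right)} = \left(-3\right) 6 = -18$)
$p = - \frac{35}{9}$ ($p = - \frac{\left(-5 - 2\right) \left(-5\right)}{9} = - \frac{\left(-7\right) \left(-5\right)}{9} = \left(- \frac{1}{9}\right) 35 = - \frac{35}{9} \approx -3.8889$)
$L{\left(I \right)} = - \frac{167}{9} - \frac{35 I}{9}$ ($L{\left(I \right)} = -3 + \left(4 + I\right) \left(- \frac{35}{9}\right) = -3 - \left(\frac{140}{9} + \frac{35 I}{9}\right) = - \frac{167}{9} - \frac{35 I}{9}$)
$\left(-23 + L{\left(s{\left(-4 \right)} \right)}\right) + 101 \left(-85\right) = \left(-23 - - \frac{463}{9}\right) + 101 \left(-85\right) = \left(-23 + \left(- \frac{167}{9} + 70\right)\right) - 8585 = \left(-23 + \frac{463}{9}\right) - 8585 = \frac{256}{9} - 8585 = - \frac{77009}{9}$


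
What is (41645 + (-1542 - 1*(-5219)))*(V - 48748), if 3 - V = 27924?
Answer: -3474792418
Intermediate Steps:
V = -27921 (V = 3 - 1*27924 = 3 - 27924 = -27921)
(41645 + (-1542 - 1*(-5219)))*(V - 48748) = (41645 + (-1542 - 1*(-5219)))*(-27921 - 48748) = (41645 + (-1542 + 5219))*(-76669) = (41645 + 3677)*(-76669) = 45322*(-76669) = -3474792418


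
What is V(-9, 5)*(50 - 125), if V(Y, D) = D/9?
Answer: -125/3 ≈ -41.667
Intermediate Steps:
V(Y, D) = D/9 (V(Y, D) = D*(⅑) = D/9)
V(-9, 5)*(50 - 125) = ((⅑)*5)*(50 - 125) = (5/9)*(-75) = -125/3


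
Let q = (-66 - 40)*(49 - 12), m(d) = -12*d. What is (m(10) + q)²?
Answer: 16337764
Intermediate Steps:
q = -3922 (q = -106*37 = -3922)
(m(10) + q)² = (-12*10 - 3922)² = (-120 - 3922)² = (-4042)² = 16337764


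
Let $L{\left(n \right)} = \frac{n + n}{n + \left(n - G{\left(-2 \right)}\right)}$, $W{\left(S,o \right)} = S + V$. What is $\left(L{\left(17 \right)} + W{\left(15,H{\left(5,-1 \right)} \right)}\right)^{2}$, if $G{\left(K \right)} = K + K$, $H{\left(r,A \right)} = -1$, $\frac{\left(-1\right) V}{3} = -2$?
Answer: $\frac{173056}{361} \approx 479.38$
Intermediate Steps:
$V = 6$ ($V = \left(-3\right) \left(-2\right) = 6$)
$G{\left(K \right)} = 2 K$
$W{\left(S,o \right)} = 6 + S$ ($W{\left(S,o \right)} = S + 6 = 6 + S$)
$L{\left(n \right)} = \frac{2 n}{4 + 2 n}$ ($L{\left(n \right)} = \frac{n + n}{n + \left(n - 2 \left(-2\right)\right)} = \frac{2 n}{n + \left(n - -4\right)} = \frac{2 n}{n + \left(n + 4\right)} = \frac{2 n}{n + \left(4 + n\right)} = \frac{2 n}{4 + 2 n}$)
$\left(L{\left(17 \right)} + W{\left(15,H{\left(5,-1 \right)} \right)}\right)^{2} = \left(\frac{17}{2 + 17} + \left(6 + 15\right)\right)^{2} = \left(\frac{17}{19} + 21\right)^{2} = \left(\frac{416}{19}\right)^{2} = \frac{173056}{361}$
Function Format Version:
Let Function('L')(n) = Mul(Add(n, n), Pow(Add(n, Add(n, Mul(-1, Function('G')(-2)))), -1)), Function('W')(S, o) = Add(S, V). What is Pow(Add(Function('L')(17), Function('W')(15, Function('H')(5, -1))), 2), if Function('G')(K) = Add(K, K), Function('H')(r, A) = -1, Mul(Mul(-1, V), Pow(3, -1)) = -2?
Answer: Rational(173056, 361) ≈ 479.38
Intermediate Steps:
V = 6 (V = Mul(-3, -2) = 6)
Function('G')(K) = Mul(2, K)
Function('W')(S, o) = Add(6, S) (Function('W')(S, o) = Add(S, 6) = Add(6, S))
Function('L')(n) = Mul(2, n, Pow(Add(4, Mul(2, n)), -1)) (Function('L')(n) = Mul(Add(n, n), Pow(Add(n, Add(n, Mul(-1, Mul(2, -2)))), -1)) = Mul(Mul(2, n), Pow(Add(n, Add(n, Mul(-1, -4))), -1)) = Mul(Mul(2, n), Pow(Add(n, Add(n, 4)), -1)) = Mul(Mul(2, n), Pow(Add(n, Add(4, n)), -1)) = Mul(Mul(2, n), Pow(Add(4, Mul(2, n)), -1)) = Mul(2, n, Pow(Add(4, Mul(2, n)), -1)))
Pow(Add(Function('L')(17), Function('W')(15, Function('H')(5, -1))), 2) = Pow(Add(Mul(17, Pow(Add(2, 17), -1)), Add(6, 15)), 2) = Pow(Add(Mul(17, Pow(19, -1)), 21), 2) = Pow(Add(Mul(17, Rational(1, 19)), 21), 2) = Pow(Add(Rational(17, 19), 21), 2) = Pow(Rational(416, 19), 2) = Rational(173056, 361)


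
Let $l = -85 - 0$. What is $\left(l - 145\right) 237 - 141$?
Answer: $-54651$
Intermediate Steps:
$l = -85$ ($l = -85 + 0 = -85$)
$\left(l - 145\right) 237 - 141 = \left(-85 - 145\right) 237 - 141 = \left(-230\right) 237 - 141 = -54510 - 141 = -54651$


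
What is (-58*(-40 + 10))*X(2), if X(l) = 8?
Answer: 13920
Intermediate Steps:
(-58*(-40 + 10))*X(2) = -58*(-40 + 10)*8 = -58*(-30)*8 = 1740*8 = 13920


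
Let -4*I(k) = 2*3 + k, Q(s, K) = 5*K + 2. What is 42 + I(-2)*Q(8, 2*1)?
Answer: 30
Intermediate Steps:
Q(s, K) = 2 + 5*K
I(k) = -3/2 - k/4 (I(k) = -(2*3 + k)/4 = -(6 + k)/4 = -3/2 - k/4)
42 + I(-2)*Q(8, 2*1) = 42 + (-3/2 - 1/4*(-2))*(2 + 5*(2*1)) = 42 + (-3/2 + 1/2)*(2 + 5*2) = 42 - (2 + 10) = 42 - 1*12 = 42 - 12 = 30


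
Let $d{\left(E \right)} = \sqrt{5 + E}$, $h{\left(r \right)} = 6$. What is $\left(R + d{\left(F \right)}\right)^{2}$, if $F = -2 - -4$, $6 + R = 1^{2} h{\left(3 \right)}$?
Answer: $7$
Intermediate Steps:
$R = 0$ ($R = -6 + 1^{2} \cdot 6 = -6 + 1 \cdot 6 = -6 + 6 = 0$)
$F = 2$ ($F = -2 + 4 = 2$)
$\left(R + d{\left(F \right)}\right)^{2} = \left(0 + \sqrt{5 + 2}\right)^{2} = \left(0 + \sqrt{7}\right)^{2} = \left(\sqrt{7}\right)^{2} = 7$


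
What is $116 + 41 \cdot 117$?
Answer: $4913$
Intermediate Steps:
$116 + 41 \cdot 117 = 116 + 4797 = 4913$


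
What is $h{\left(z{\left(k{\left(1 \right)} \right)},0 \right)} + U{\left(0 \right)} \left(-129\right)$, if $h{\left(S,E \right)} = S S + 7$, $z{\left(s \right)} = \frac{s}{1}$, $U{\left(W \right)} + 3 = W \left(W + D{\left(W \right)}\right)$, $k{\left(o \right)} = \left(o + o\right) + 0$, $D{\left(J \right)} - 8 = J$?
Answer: $398$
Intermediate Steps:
$D{\left(J \right)} = 8 + J$
$k{\left(o \right)} = 2 o$ ($k{\left(o \right)} = 2 o + 0 = 2 o$)
$U{\left(W \right)} = -3 + W \left(8 + 2 W\right)$ ($U{\left(W \right)} = -3 + W \left(W + \left(8 + W\right)\right) = -3 + W \left(8 + 2 W\right)$)
$z{\left(s \right)} = s$ ($z{\left(s \right)} = s 1 = s$)
$h{\left(S,E \right)} = 7 + S^{2}$ ($h{\left(S,E \right)} = S^{2} + 7 = 7 + S^{2}$)
$h{\left(z{\left(k{\left(1 \right)} \right)},0 \right)} + U{\left(0 \right)} \left(-129\right) = \left(7 + \left(2 \cdot 1\right)^{2}\right) + \left(-3 + 0^{2} + 0 \left(8 + 0\right)\right) \left(-129\right) = \left(7 + 2^{2}\right) + \left(-3 + 0 + 0 \cdot 8\right) \left(-129\right) = \left(7 + 4\right) + \left(-3 + 0 + 0\right) \left(-129\right) = 11 - -387 = 11 + 387 = 398$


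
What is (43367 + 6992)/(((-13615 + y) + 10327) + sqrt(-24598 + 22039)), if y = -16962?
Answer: -339923250/136688353 - 50359*I*sqrt(2559)/410065059 ≈ -2.4868 - 0.0062124*I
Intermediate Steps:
(43367 + 6992)/(((-13615 + y) + 10327) + sqrt(-24598 + 22039)) = (43367 + 6992)/(((-13615 - 16962) + 10327) + sqrt(-24598 + 22039)) = 50359/((-30577 + 10327) + sqrt(-2559)) = 50359/(-20250 + I*sqrt(2559))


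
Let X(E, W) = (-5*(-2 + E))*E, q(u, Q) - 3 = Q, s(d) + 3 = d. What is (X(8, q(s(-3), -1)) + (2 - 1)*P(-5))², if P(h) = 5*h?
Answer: 70225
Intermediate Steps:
s(d) = -3 + d
q(u, Q) = 3 + Q
X(E, W) = E*(10 - 5*E) (X(E, W) = (10 - 5*E)*E = E*(10 - 5*E))
(X(8, q(s(-3), -1)) + (2 - 1)*P(-5))² = (5*8*(2 - 1*8) + (2 - 1)*(5*(-5)))² = (5*8*(2 - 8) + 1*(-25))² = (5*8*(-6) - 25)² = (-240 - 25)² = (-265)² = 70225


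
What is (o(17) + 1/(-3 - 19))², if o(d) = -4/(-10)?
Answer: 1521/12100 ≈ 0.12570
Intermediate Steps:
o(d) = ⅖ (o(d) = -4*(-⅒) = ⅖)
(o(17) + 1/(-3 - 19))² = (⅖ + 1/(-3 - 19))² = (⅖ + 1/(-22))² = (⅖ - 1/22)² = (39/110)² = 1521/12100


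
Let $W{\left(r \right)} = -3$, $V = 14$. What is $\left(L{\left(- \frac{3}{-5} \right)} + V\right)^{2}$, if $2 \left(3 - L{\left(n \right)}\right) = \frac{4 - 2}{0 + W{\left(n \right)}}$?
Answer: $\frac{2704}{9} \approx 300.44$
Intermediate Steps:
$L{\left(n \right)} = \frac{10}{3}$ ($L{\left(n \right)} = 3 - \frac{\left(4 - 2\right) \frac{1}{0 - 3}}{2} = 3 - \frac{2 \frac{1}{-3}}{2} = 3 - \frac{2 \left(- \frac{1}{3}\right)}{2} = 3 - - \frac{1}{3} = 3 + \frac{1}{3} = \frac{10}{3}$)
$\left(L{\left(- \frac{3}{-5} \right)} + V\right)^{2} = \left(\frac{10}{3} + 14\right)^{2} = \left(\frac{52}{3}\right)^{2} = \frac{2704}{9}$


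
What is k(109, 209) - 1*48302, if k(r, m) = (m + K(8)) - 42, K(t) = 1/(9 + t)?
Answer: -818294/17 ≈ -48135.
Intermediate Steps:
k(r, m) = -713/17 + m (k(r, m) = (m + 1/(9 + 8)) - 42 = (m + 1/17) - 42 = (1/17 + m) - 42 = -713/17 + m)
k(109, 209) - 1*48302 = (-713/17 + 209) - 1*48302 = 2840/17 - 48302 = -818294/17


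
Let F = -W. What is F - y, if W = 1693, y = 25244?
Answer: -26937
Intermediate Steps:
F = -1693 (F = -1*1693 = -1693)
F - y = -1693 - 1*25244 = -1693 - 25244 = -26937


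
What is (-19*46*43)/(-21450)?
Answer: 18791/10725 ≈ 1.7521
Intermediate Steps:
(-19*46*43)/(-21450) = -874*43*(-1/21450) = -37582*(-1/21450) = 18791/10725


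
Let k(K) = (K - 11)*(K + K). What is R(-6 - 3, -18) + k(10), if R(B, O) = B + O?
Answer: -47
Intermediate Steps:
k(K) = 2*K*(-11 + K) (k(K) = (-11 + K)*(2*K) = 2*K*(-11 + K))
R(-6 - 3, -18) + k(10) = ((-6 - 3) - 18) + 2*10*(-11 + 10) = (-9 - 18) + 2*10*(-1) = -27 - 20 = -47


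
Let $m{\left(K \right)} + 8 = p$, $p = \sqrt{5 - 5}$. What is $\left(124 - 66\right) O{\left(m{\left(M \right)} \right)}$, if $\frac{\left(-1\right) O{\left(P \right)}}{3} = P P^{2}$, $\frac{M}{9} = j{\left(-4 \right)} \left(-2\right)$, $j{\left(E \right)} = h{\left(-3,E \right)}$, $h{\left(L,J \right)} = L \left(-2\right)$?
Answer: $89088$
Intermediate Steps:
$h{\left(L,J \right)} = - 2 L$
$j{\left(E \right)} = 6$ ($j{\left(E \right)} = \left(-2\right) \left(-3\right) = 6$)
$M = -108$ ($M = 9 \cdot 6 \left(-2\right) = 9 \left(-12\right) = -108$)
$p = 0$ ($p = \sqrt{0} = 0$)
$m{\left(K \right)} = -8$ ($m{\left(K \right)} = -8 + 0 = -8$)
$O{\left(P \right)} = - 3 P^{3}$ ($O{\left(P \right)} = - 3 P P^{2} = - 3 P^{3}$)
$\left(124 - 66\right) O{\left(m{\left(M \right)} \right)} = \left(124 - 66\right) \left(- 3 \left(-8\right)^{3}\right) = 58 \left(\left(-3\right) \left(-512\right)\right) = 58 \cdot 1536 = 89088$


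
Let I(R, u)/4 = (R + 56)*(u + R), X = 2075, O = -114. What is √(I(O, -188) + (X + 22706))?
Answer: √94845 ≈ 307.97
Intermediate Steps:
I(R, u) = 4*(56 + R)*(R + u) (I(R, u) = 4*((R + 56)*(u + R)) = 4*((56 + R)*(R + u)) = 4*(56 + R)*(R + u))
√(I(O, -188) + (X + 22706)) = √((4*(-114)² + 224*(-114) + 224*(-188) + 4*(-114)*(-188)) + (2075 + 22706)) = √((4*12996 - 25536 - 42112 + 85728) + 24781) = √((51984 - 25536 - 42112 + 85728) + 24781) = √(70064 + 24781) = √94845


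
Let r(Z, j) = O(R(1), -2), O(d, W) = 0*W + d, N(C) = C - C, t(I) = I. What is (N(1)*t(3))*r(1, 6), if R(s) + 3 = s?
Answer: 0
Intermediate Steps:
R(s) = -3 + s
N(C) = 0
O(d, W) = d (O(d, W) = 0 + d = d)
r(Z, j) = -2 (r(Z, j) = -3 + 1 = -2)
(N(1)*t(3))*r(1, 6) = (0*3)*(-2) = 0*(-2) = 0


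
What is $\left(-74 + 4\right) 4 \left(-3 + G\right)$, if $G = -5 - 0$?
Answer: $2240$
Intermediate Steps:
$G = -5$ ($G = -5 + 0 = -5$)
$\left(-74 + 4\right) 4 \left(-3 + G\right) = \left(-74 + 4\right) 4 \left(-3 - 5\right) = - 70 \cdot 4 \left(-8\right) = \left(-70\right) \left(-32\right) = 2240$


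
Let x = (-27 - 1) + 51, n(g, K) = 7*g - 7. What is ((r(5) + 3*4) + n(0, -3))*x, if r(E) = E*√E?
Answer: 115 + 115*√5 ≈ 372.15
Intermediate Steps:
n(g, K) = -7 + 7*g
r(E) = E^(3/2)
x = 23 (x = -28 + 51 = 23)
((r(5) + 3*4) + n(0, -3))*x = ((5^(3/2) + 3*4) + (-7 + 7*0))*23 = ((5*√5 + 12) + (-7 + 0))*23 = ((12 + 5*√5) - 7)*23 = (5 + 5*√5)*23 = 115 + 115*√5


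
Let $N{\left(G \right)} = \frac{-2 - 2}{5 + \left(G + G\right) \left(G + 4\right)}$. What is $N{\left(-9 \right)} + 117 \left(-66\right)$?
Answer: $- \frac{733594}{95} \approx -7722.0$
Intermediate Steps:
$N{\left(G \right)} = - \frac{4}{5 + 2 G \left(4 + G\right)}$
$N{\left(-9 \right)} + 117 \left(-66\right) = - \frac{4}{5 + 2 \left(-9\right)^{2} + 8 \left(-9\right)} + 117 \left(-66\right) = - \frac{4}{5 + 2 \cdot 81 - 72} - 7722 = - \frac{4}{5 + 162 - 72} - 7722 = - \frac{4}{95} - 7722 = - \frac{733594}{95}$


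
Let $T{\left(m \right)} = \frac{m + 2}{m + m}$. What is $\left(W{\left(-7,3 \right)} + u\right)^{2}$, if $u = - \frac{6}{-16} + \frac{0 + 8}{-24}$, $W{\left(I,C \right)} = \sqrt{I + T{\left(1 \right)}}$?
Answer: $- \frac{3167}{576} + \frac{i \sqrt{22}}{24} \approx -5.4983 + 0.19543 i$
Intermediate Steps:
$T{\left(m \right)} = \frac{2 + m}{2 m}$
$W{\left(I,C \right)} = \sqrt{\frac{3}{2} + I}$ ($W{\left(I,C \right)} = \sqrt{I + \frac{2 + 1}{2 \cdot 1}} = \sqrt{I + \frac{1}{2} \cdot 1 \cdot 3} = \sqrt{I + \frac{3}{2}} = \sqrt{\frac{3}{2} + I}$)
$u = \frac{1}{24}$ ($u = \left(-6\right) \left(- \frac{1}{16}\right) + 8 \left(- \frac{1}{24}\right) = \frac{3}{8} - \frac{1}{3} = \frac{1}{24} \approx 0.041667$)
$\left(W{\left(-7,3 \right)} + u\right)^{2} = \left(\frac{\sqrt{6 + 4 \left(-7\right)}}{2} + \frac{1}{24}\right)^{2} = \left(\frac{\sqrt{6 - 28}}{2} + \frac{1}{24}\right)^{2} = \left(\frac{\sqrt{-22}}{2} + \frac{1}{24}\right)^{2} = \left(\frac{i \sqrt{22}}{2} + \frac{1}{24}\right)^{2} = \left(\frac{1}{24} + \frac{i \sqrt{22}}{2}\right)^{2}$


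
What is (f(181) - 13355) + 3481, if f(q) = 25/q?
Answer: -1787169/181 ≈ -9873.9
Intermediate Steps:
(f(181) - 13355) + 3481 = (25/181 - 13355) + 3481 = -2417230/181 + 3481 = -1787169/181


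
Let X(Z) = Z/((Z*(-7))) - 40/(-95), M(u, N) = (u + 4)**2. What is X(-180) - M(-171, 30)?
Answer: -3709200/133 ≈ -27889.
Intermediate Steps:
M(u, N) = (4 + u)**2
X(Z) = 37/133 (X(Z) = Z/((-7*Z)) - 40*(-1/95) = Z*(-1/(7*Z)) + 8/19 = -1/7 + 8/19 = 37/133)
X(-180) - M(-171, 30) = 37/133 - (4 - 171)**2 = 37/133 - 1*(-167)**2 = 37/133 - 1*27889 = 37/133 - 27889 = -3709200/133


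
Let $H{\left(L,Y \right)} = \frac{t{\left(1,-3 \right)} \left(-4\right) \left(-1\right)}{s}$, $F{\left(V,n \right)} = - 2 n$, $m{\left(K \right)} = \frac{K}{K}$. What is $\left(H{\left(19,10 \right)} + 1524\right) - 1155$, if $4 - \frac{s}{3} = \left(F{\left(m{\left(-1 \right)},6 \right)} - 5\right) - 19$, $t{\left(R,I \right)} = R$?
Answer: $\frac{11071}{30} \approx 369.03$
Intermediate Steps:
$m{\left(K \right)} = 1$
$s = 120$ ($s = 12 - 3 \left(\left(\left(-2\right) 6 - 5\right) - 19\right) = 12 - 3 \left(\left(-12 - 5\right) - 19\right) = 12 - 3 \left(-17 - 19\right) = 12 - -108 = 12 + 108 = 120$)
$H{\left(L,Y \right)} = \frac{1}{30}$ ($H{\left(L,Y \right)} = \frac{1 \left(-4\right) \left(-1\right)}{120} = \left(-4\right) \left(-1\right) \frac{1}{120} = 4 \cdot \frac{1}{120} = \frac{1}{30}$)
$\left(H{\left(19,10 \right)} + 1524\right) - 1155 = \left(\frac{1}{30} + 1524\right) - 1155 = \frac{45721}{30} - 1155 = \frac{11071}{30}$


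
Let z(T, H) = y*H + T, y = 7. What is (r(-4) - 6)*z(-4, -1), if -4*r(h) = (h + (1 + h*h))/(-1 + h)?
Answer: 1177/20 ≈ 58.850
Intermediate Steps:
z(T, H) = T + 7*H (z(T, H) = 7*H + T = T + 7*H)
r(h) = -(1 + h + h²)/(4*(-1 + h)) (r(h) = -(h + (1 + h*h))/(4*(-1 + h)) = -(h + (1 + h²))/(4*(-1 + h)) = -(1 + h + h²)/(4*(-1 + h)))
(r(-4) - 6)*z(-4, -1) = ((-1 - 1*(-4) - 1*(-4)²)/(4*(-1 - 4)) - 6)*(-4 + 7*(-1)) = ((¼)*(-1 + 4 - 1*16)/(-5) - 6)*(-4 - 7) = ((¼)*(-⅕)*(-1 + 4 - 16) - 6)*(-11) = ((¼)*(-⅕)*(-13) - 6)*(-11) = (13/20 - 6)*(-11) = -107/20*(-11) = 1177/20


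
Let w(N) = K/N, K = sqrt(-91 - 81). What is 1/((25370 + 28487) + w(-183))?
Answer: 1803617073/97137404700733 + 366*I*sqrt(43)/97137404700733 ≈ 1.8568e-5 + 2.4708e-11*I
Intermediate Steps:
K = 2*I*sqrt(43) (K = sqrt(-172) = 2*I*sqrt(43) ≈ 13.115*I)
w(N) = 2*I*sqrt(43)/N (w(N) = (2*I*sqrt(43))/N = 2*I*sqrt(43)/N)
1/((25370 + 28487) + w(-183)) = 1/((25370 + 28487) + 2*I*sqrt(43)/(-183)) = 1/(53857 + 2*I*sqrt(43)*(-1/183)) = 1/(53857 - 2*I*sqrt(43)/183)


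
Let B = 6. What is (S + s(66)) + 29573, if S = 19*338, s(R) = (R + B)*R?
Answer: 40747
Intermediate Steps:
s(R) = R*(6 + R) (s(R) = (R + 6)*R = (6 + R)*R = R*(6 + R))
S = 6422
(S + s(66)) + 29573 = (6422 + 66*(6 + 66)) + 29573 = (6422 + 66*72) + 29573 = (6422 + 4752) + 29573 = 11174 + 29573 = 40747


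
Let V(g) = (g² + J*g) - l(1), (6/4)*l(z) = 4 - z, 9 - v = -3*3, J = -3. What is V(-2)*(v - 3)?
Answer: 120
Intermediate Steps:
v = 18 (v = 9 - (-3)*3 = 9 - 1*(-9) = 9 + 9 = 18)
l(z) = 8/3 - 2*z/3 (l(z) = 2*(4 - z)/3 = 8/3 - 2*z/3)
V(g) = -2 + g² - 3*g (V(g) = (g² - 3*g) - (8/3 - ⅔*1) = (g² - 3*g) - (8/3 - ⅔) = (g² - 3*g) - 1*2 = (g² - 3*g) - 2 = -2 + g² - 3*g)
V(-2)*(v - 3) = (-2 + (-2)² - 3*(-2))*(18 - 3) = (-2 + 4 + 6)*15 = 8*15 = 120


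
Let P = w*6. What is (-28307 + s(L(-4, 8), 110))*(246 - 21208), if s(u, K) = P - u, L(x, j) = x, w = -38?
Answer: 598066822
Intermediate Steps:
P = -228 (P = -38*6 = -228)
s(u, K) = -228 - u
(-28307 + s(L(-4, 8), 110))*(246 - 21208) = (-28307 + (-228 - 1*(-4)))*(246 - 21208) = (-28307 + (-228 + 4))*(-20962) = (-28307 - 224)*(-20962) = -28531*(-20962) = 598066822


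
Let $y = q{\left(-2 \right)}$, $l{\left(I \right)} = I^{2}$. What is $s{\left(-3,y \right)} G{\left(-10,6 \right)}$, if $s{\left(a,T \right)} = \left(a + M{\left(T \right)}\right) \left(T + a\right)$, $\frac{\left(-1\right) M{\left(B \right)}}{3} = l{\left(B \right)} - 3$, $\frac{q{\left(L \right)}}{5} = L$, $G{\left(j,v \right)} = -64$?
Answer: $-244608$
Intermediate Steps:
$q{\left(L \right)} = 5 L$
$y = -10$ ($y = 5 \left(-2\right) = -10$)
$M{\left(B \right)} = 9 - 3 B^{2}$ ($M{\left(B \right)} = - 3 \left(B^{2} - 3\right) = - 3 \left(-3 + B^{2}\right) = 9 - 3 B^{2}$)
$s{\left(a,T \right)} = \left(T + a\right) \left(9 + a - 3 T^{2}\right)$ ($s{\left(a,T \right)} = \left(a - \left(-9 + 3 T^{2}\right)\right) \left(T + a\right) = \left(9 + a - 3 T^{2}\right) \left(T + a\right) = \left(T + a\right) \left(9 + a - 3 T^{2}\right)$)
$s{\left(-3,y \right)} G{\left(-10,6 \right)} = \left(\left(-3\right)^{2} - -30 - - 30 \left(-3 + \left(-10\right)^{2}\right) - - 9 \left(-3 + \left(-10\right)^{2}\right)\right) \left(-64\right) = \left(9 + 30 - - 30 \left(-3 + 100\right) - - 9 \left(-3 + 100\right)\right) \left(-64\right) = \left(9 + 30 - \left(-30\right) 97 - \left(-9\right) 97\right) \left(-64\right) = \left(9 + 30 + 2910 + 873\right) \left(-64\right) = 3822 \left(-64\right) = -244608$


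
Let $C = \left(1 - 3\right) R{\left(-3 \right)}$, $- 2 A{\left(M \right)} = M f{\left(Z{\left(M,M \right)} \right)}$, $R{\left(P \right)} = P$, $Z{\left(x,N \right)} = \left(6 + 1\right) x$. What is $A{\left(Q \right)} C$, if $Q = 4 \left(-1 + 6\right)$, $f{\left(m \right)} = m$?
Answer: $-8400$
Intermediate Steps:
$Z{\left(x,N \right)} = 7 x$
$Q = 20$ ($Q = 4 \cdot 5 = 20$)
$A{\left(M \right)} = - \frac{7 M^{2}}{2}$ ($A{\left(M \right)} = - \frac{M 7 M}{2} = - \frac{7 M^{2}}{2}$)
$C = 6$ ($C = \left(1 - 3\right) \left(-3\right) = \left(-2\right) \left(-3\right) = 6$)
$A{\left(Q \right)} C = - \frac{7 \cdot 20^{2}}{2} \cdot 6 = \left(- \frac{7}{2}\right) 400 \cdot 6 = \left(-1400\right) 6 = -8400$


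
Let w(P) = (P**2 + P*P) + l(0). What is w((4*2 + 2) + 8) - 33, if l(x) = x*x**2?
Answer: 615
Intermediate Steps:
l(x) = x**3
w(P) = 2*P**2 (w(P) = (P**2 + P*P) + 0**3 = (P**2 + P**2) + 0 = 2*P**2 + 0 = 2*P**2)
w((4*2 + 2) + 8) - 33 = 2*((4*2 + 2) + 8)**2 - 33 = 2*((8 + 2) + 8)**2 - 33 = 2*(10 + 8)**2 - 33 = 2*18**2 - 33 = 2*324 - 33 = 648 - 33 = 615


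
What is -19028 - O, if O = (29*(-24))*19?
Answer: -5804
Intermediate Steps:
O = -13224 (O = -696*19 = -13224)
-19028 - O = -19028 - 1*(-13224) = -19028 + 13224 = -5804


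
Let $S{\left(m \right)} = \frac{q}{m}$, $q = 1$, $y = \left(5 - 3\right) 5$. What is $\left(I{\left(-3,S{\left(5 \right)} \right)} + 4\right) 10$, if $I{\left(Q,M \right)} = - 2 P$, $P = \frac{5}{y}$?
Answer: $30$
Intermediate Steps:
$y = 10$ ($y = 2 \cdot 5 = 10$)
$S{\left(m \right)} = \frac{1}{m}$ ($S{\left(m \right)} = 1 \frac{1}{m} = \frac{1}{m}$)
$P = \frac{1}{2}$ ($P = \frac{5}{10} = 5 \cdot \frac{1}{10} = \frac{1}{2} \approx 0.5$)
$I{\left(Q,M \right)} = -1$ ($I{\left(Q,M \right)} = \left(-2\right) \frac{1}{2} = -1$)
$\left(I{\left(-3,S{\left(5 \right)} \right)} + 4\right) 10 = \left(-1 + 4\right) 10 = 3 \cdot 10 = 30$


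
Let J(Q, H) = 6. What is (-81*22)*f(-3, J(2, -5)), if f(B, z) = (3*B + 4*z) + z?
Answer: -37422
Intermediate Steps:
f(B, z) = 3*B + 5*z
(-81*22)*f(-3, J(2, -5)) = (-81*22)*(3*(-3) + 5*6) = -1782*(-9 + 30) = -1782*21 = -37422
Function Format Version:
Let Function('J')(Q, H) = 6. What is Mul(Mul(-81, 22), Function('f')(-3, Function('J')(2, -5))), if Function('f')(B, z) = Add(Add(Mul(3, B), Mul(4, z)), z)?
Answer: -37422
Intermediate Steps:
Function('f')(B, z) = Add(Mul(3, B), Mul(5, z))
Mul(Mul(-81, 22), Function('f')(-3, Function('J')(2, -5))) = Mul(Mul(-81, 22), Add(Mul(3, -3), Mul(5, 6))) = Mul(-1782, Add(-9, 30)) = Mul(-1782, 21) = -37422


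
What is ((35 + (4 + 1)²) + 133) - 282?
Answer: -89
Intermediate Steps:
((35 + (4 + 1)²) + 133) - 282 = ((35 + 5²) + 133) - 282 = ((35 + 25) + 133) - 282 = (60 + 133) - 282 = 193 - 282 = -89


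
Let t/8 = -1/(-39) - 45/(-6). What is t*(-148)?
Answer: -347504/39 ≈ -8910.4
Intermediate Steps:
t = 2348/39 (t = 8*(-1/(-39) - 45/(-6)) = 8*(-1*(-1/39) - 45*(-1/6)) = 8*(1/39 + 15/2) = 8*(587/78) = 2348/39 ≈ 60.205)
t*(-148) = (2348/39)*(-148) = -347504/39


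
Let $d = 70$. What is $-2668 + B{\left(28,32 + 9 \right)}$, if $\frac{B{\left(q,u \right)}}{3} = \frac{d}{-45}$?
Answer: $- \frac{8018}{3} \approx -2672.7$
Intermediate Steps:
$B{\left(q,u \right)} = - \frac{14}{3}$ ($B{\left(q,u \right)} = 3 \frac{70}{-45} = 3 \cdot 70 \left(- \frac{1}{45}\right) = 3 \left(- \frac{14}{9}\right) = - \frac{14}{3}$)
$-2668 + B{\left(28,32 + 9 \right)} = -2668 - \frac{14}{3} = - \frac{8018}{3}$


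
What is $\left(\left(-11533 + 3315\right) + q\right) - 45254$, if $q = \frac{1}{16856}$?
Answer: $- \frac{901324031}{16856} \approx -53472.0$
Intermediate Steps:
$q = \frac{1}{16856} \approx 5.9326 \cdot 10^{-5}$
$\left(\left(-11533 + 3315\right) + q\right) - 45254 = \left(\left(-11533 + 3315\right) + \frac{1}{16856}\right) - 45254 = \left(-8218 + \frac{1}{16856}\right) - 45254 = - \frac{138522607}{16856} - 45254 = - \frac{901324031}{16856}$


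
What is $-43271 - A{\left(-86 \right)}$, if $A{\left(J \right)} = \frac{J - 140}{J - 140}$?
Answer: $-43272$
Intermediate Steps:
$A{\left(J \right)} = 1$ ($A{\left(J \right)} = \frac{-140 + J}{-140 + J} = 1$)
$-43271 - A{\left(-86 \right)} = -43271 - 1 = -43272$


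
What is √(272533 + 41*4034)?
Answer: √437927 ≈ 661.76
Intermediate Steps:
√(272533 + 41*4034) = √(272533 + 165394) = √437927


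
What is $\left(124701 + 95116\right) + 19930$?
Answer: $239747$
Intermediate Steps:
$\left(124701 + 95116\right) + 19930 = 219817 + 19930 = 239747$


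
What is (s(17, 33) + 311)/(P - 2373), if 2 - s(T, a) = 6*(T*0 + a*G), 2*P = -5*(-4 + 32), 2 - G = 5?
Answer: -907/2443 ≈ -0.37126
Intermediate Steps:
G = -3 (G = 2 - 1*5 = 2 - 5 = -3)
P = -70 (P = (-5*(-4 + 32))/2 = (-5*28)/2 = (1/2)*(-140) = -70)
s(T, a) = 2 + 18*a (s(T, a) = 2 - 6*(T*0 + a*(-3)) = 2 - 6*(0 - 3*a) = 2 - 6*(-3*a) = 2 - (-18)*a = 2 + 18*a)
(s(17, 33) + 311)/(P - 2373) = ((2 + 18*33) + 311)/(-70 - 2373) = ((2 + 594) + 311)/(-2443) = (596 + 311)*(-1/2443) = 907*(-1/2443) = -907/2443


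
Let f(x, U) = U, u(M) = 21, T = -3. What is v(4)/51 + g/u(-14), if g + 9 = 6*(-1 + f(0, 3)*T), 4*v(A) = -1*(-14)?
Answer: -2297/714 ≈ -3.2171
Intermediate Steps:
v(A) = 7/2 (v(A) = (-1*(-14))/4 = (¼)*14 = 7/2)
g = -69 (g = -9 + 6*(-1 + 3*(-3)) = -9 + 6*(-1 - 9) = -9 + 6*(-10) = -9 - 60 = -69)
v(4)/51 + g/u(-14) = (7/2)/51 - 69/21 = (7/2)*(1/51) - 69*1/21 = 7/102 - 23/7 = -2297/714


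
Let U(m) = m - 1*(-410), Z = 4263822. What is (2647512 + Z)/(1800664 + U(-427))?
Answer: 6911334/1800647 ≈ 3.8382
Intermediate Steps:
U(m) = 410 + m (U(m) = m + 410 = 410 + m)
(2647512 + Z)/(1800664 + U(-427)) = (2647512 + 4263822)/(1800664 + (410 - 427)) = 6911334/(1800664 - 17) = 6911334/1800647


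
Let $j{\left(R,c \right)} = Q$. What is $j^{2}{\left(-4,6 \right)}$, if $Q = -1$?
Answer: $1$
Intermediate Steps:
$j{\left(R,c \right)} = -1$
$j^{2}{\left(-4,6 \right)} = \left(-1\right)^{2} = 1$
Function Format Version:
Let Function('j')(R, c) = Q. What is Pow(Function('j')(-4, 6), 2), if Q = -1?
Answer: 1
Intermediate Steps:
Function('j')(R, c) = -1
Pow(Function('j')(-4, 6), 2) = Pow(-1, 2) = 1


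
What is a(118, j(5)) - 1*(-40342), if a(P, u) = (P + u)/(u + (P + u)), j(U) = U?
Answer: 5163899/128 ≈ 40343.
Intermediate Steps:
a(P, u) = (P + u)/(P + 2*u)
a(118, j(5)) - 1*(-40342) = (118 + 5)/(118 + 2*5) - 1*(-40342) = 123/(118 + 10) + 40342 = 123/128 + 40342 = 5163899/128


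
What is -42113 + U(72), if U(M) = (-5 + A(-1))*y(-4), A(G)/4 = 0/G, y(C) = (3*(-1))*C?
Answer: -42173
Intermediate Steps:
y(C) = -3*C
A(G) = 0 (A(G) = 4*(0/G) = 4*0 = 0)
U(M) = -60 (U(M) = (-5 + 0)*(-3*(-4)) = -5*12 = -60)
-42113 + U(72) = -42113 - 60 = -42173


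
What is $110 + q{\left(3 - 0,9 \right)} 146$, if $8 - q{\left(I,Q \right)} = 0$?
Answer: $1278$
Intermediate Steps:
$q{\left(I,Q \right)} = 8$ ($q{\left(I,Q \right)} = 8 - 0 = 8 + 0 = 8$)
$110 + q{\left(3 - 0,9 \right)} 146 = 110 + 8 \cdot 146 = 110 + 1168 = 1278$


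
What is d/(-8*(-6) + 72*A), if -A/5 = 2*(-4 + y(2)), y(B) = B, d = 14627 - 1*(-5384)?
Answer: 20011/1488 ≈ 13.448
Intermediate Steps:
d = 20011 (d = 14627 + 5384 = 20011)
A = 20 (A = -10*(-4 + 2) = -10*(-2) = -5*(-4) = 20)
d/(-8*(-6) + 72*A) = 20011/(-8*(-6) + 72*20) = 20011/(48 + 1440) = 20011/1488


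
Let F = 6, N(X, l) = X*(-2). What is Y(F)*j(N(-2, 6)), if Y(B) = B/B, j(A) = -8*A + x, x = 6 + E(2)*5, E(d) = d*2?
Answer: -6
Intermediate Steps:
E(d) = 2*d
x = 26 (x = 6 + (2*2)*5 = 6 + 4*5 = 6 + 20 = 26)
N(X, l) = -2*X
j(A) = 26 - 8*A (j(A) = -8*A + 26 = 26 - 8*A)
Y(B) = 1
Y(F)*j(N(-2, 6)) = 1*(26 - (-16)*(-2)) = 1*(26 - 8*4) = 1*(26 - 32) = 1*(-6) = -6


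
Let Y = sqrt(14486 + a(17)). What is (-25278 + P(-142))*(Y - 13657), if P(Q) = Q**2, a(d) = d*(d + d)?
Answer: 69841898 - 10228*sqrt(3766) ≈ 6.9214e+7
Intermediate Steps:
a(d) = 2*d**2 (a(d) = d*(2*d) = 2*d**2)
Y = 2*sqrt(3766) (Y = sqrt(14486 + 2*17**2) = sqrt(14486 + 2*289) = sqrt(14486 + 578) = sqrt(15064) = 2*sqrt(3766) ≈ 122.74)
(-25278 + P(-142))*(Y - 13657) = (-25278 + (-142)**2)*(2*sqrt(3766) - 13657) = (-25278 + 20164)*(-13657 + 2*sqrt(3766)) = -5114*(-13657 + 2*sqrt(3766)) = 69841898 - 10228*sqrt(3766)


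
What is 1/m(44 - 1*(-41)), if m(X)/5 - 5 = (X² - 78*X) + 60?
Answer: 1/3300 ≈ 0.00030303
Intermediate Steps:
m(X) = 325 - 390*X + 5*X² (m(X) = 25 + 5*((X² - 78*X) + 60) = 25 + 5*(60 + X² - 78*X) = 25 + (300 - 390*X + 5*X²) = 325 - 390*X + 5*X²)
1/m(44 - 1*(-41)) = 1/(325 - 390*(44 - 1*(-41)) + 5*(44 - 1*(-41))²) = 1/(325 - 390*(44 + 41) + 5*(44 + 41)²) = 1/(325 - 390*85 + 5*85²) = 1/(325 - 33150 + 5*7225) = 1/(325 - 33150 + 36125) = 1/3300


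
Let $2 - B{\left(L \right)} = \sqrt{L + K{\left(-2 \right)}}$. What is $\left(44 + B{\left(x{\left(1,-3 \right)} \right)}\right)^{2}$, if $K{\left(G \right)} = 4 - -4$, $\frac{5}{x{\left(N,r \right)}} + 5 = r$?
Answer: $\frac{\left(184 - \sqrt{118}\right)^{2}}{16} \approx 1873.5$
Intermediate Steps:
$x{\left(N,r \right)} = \frac{5}{-5 + r}$
$K{\left(G \right)} = 8$ ($K{\left(G \right)} = 4 + 4 = 8$)
$B{\left(L \right)} = 2 - \sqrt{8 + L}$ ($B{\left(L \right)} = 2 - \sqrt{L + 8} = 2 - \sqrt{8 + L}$)
$\left(44 + B{\left(x{\left(1,-3 \right)} \right)}\right)^{2} = \left(44 + \left(2 - \sqrt{8 + \frac{5}{-5 - 3}}\right)\right)^{2} = \left(44 + \left(2 - \sqrt{8 + \frac{5}{-8}}\right)\right)^{2} = \left(44 + \left(2 - \sqrt{8 + 5 \left(- \frac{1}{8}\right)}\right)\right)^{2} = \left(44 + \left(2 - \sqrt{8 - \frac{5}{8}}\right)\right)^{2} = \left(44 + \left(2 - \sqrt{\frac{59}{8}}\right)\right)^{2} = \left(44 + \left(2 - \frac{\sqrt{118}}{4}\right)\right)^{2} = \left(46 - \frac{\sqrt{118}}{4}\right)^{2}$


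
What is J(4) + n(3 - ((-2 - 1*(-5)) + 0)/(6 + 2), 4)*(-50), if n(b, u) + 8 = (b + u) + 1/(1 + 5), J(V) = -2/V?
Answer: 719/12 ≈ 59.917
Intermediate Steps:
n(b, u) = -47/6 + b + u (n(b, u) = -8 + ((b + u) + 1/(1 + 5)) = -8 + ((b + u) + 1/6) = -8 + ((b + u) + ⅙) = -8 + (⅙ + b + u) = -47/6 + b + u)
J(4) + n(3 - ((-2 - 1*(-5)) + 0)/(6 + 2), 4)*(-50) = -2/4 + (-47/6 + (3 - ((-2 - 1*(-5)) + 0)/(6 + 2)) + 4)*(-50) = -2*¼ + (-47/6 + (3 - ((-2 + 5) + 0)/8) + 4)*(-50) = -½ + (-47/6 + (3 - (3 + 0)/8) + 4)*(-50) = -½ + (-47/6 + (3 - 3/8) + 4)*(-50) = -½ + (-47/6 + 21/8 + 4)*(-50) = -½ - 29/24*(-50) = -½ + 725/12 = 719/12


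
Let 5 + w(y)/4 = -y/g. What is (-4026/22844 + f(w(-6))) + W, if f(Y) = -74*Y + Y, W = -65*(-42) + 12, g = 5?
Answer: 219954811/57110 ≈ 3851.4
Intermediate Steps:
w(y) = -20 - 4*y/5 (w(y) = -20 + 4*(-y/5) = -20 - 4*y/5)
W = 2742 (W = 2730 + 12 = 2742)
f(Y) = -73*Y
(-4026/22844 + f(w(-6))) + W = (-4026/22844 - 73*(-20 - 4/5*(-6))) + 2742 = (-4026*1/22844 - 73*(-20 + 24/5)) + 2742 = (-2013/11422 - 73*(-76/5)) + 2742 = (-2013/11422 + 5548/5) + 2742 = 63359191/57110 + 2742 = 219954811/57110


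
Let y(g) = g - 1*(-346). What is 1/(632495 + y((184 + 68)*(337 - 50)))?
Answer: 1/705165 ≈ 1.4181e-6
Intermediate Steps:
y(g) = 346 + g (y(g) = g + 346 = 346 + g)
1/(632495 + y((184 + 68)*(337 - 50))) = 1/(632495 + (346 + (184 + 68)*(337 - 50))) = 1/(632495 + (346 + 252*287)) = 1/(632495 + (346 + 72324)) = 1/(632495 + 72670) = 1/705165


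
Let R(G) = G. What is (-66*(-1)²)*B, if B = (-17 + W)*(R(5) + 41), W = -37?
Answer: 163944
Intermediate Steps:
B = -2484 (B = (-17 - 37)*(5 + 41) = -54*46 = -2484)
(-66*(-1)²)*B = -66*(-1)²*(-2484) = -66*1*(-2484) = -66*(-2484) = 163944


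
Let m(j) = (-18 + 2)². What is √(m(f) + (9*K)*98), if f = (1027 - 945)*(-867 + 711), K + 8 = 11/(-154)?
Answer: I*√6863 ≈ 82.843*I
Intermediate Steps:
K = -113/14 (K = -8 + 11/(-154) = -8 + 11*(-1/154) = -8 - 1/14 = -113/14 ≈ -8.0714)
f = -12792 (f = 82*(-156) = -12792)
m(j) = 256 (m(j) = (-16)² = 256)
√(m(f) + (9*K)*98) = √(256 + (9*(-113/14))*98) = √(256 - 1017/14*98) = √(256 - 7119) = √(-6863) = I*√6863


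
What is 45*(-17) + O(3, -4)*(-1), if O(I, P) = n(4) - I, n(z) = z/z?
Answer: -763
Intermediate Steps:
n(z) = 1
O(I, P) = 1 - I
45*(-17) + O(3, -4)*(-1) = 45*(-17) + (1 - 1*3)*(-1) = -765 + (1 - 3)*(-1) = -765 - 2*(-1) = -765 + 2 = -763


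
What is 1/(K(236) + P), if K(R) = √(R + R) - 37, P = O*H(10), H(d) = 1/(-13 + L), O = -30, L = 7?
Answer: -4/69 - √118/276 ≈ -0.097329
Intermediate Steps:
H(d) = -⅙ (H(d) = 1/(-13 + 7) = 1/(-6) = -⅙)
P = 5 (P = -30*(-⅙) = 5)
K(R) = -37 + √2*√R (K(R) = √(2*R) - 37 = √2*√R - 37 = -37 + √2*√R)
1/(K(236) + P) = 1/((-37 + √2*√236) + 5) = 1/((-37 + √2*(2*√59)) + 5) = 1/((-37 + 2*√118) + 5) = 1/(-32 + 2*√118)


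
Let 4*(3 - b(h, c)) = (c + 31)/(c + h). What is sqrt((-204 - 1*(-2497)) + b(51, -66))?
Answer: sqrt(82635)/6 ≈ 47.911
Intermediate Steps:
b(h, c) = 3 - (31 + c)/(4*(c + h)) (b(h, c) = 3 - (c + 31)/(4*(c + h)) = 3 - (31 + c)/(4*(c + h)))
sqrt((-204 - 1*(-2497)) + b(51, -66)) = sqrt((-204 - 1*(-2497)) + (-31 + 11*(-66) + 12*51)/(4*(-66 + 51))) = sqrt((-204 + 2497) + (1/4)*(-31 - 726 + 612)/(-15)) = sqrt(2293 + (1/4)*(-1/15)*(-145)) = sqrt(2293 + 29/12) = sqrt(27545/12) = sqrt(82635)/6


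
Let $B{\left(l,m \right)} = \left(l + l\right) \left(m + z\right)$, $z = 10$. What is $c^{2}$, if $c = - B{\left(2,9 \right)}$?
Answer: $5776$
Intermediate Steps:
$B{\left(l,m \right)} = 2 l \left(10 + m\right)$ ($B{\left(l,m \right)} = \left(l + l\right) \left(m + 10\right) = 2 l \left(10 + m\right)$)
$c = -76$ ($c = - 2 \cdot 2 \left(10 + 9\right) = - 2 \cdot 2 \cdot 19 = \left(-1\right) 76 = -76$)
$c^{2} = \left(-76\right)^{2} = 5776$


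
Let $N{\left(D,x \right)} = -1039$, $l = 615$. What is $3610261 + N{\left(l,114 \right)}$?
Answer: $3609222$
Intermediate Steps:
$3610261 + N{\left(l,114 \right)} = 3610261 - 1039 = 3609222$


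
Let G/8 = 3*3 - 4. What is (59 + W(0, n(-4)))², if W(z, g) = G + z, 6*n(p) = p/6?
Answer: 9801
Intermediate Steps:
n(p) = p/36 (n(p) = (p/6)/6 = p/36)
G = 40 (G = 8*(3*3 - 4) = 8*(9 - 4) = 8*5 = 40)
W(z, g) = 40 + z
(59 + W(0, n(-4)))² = (59 + (40 + 0))² = (59 + 40)² = 99² = 9801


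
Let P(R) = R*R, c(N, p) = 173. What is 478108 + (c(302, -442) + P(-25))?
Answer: 478906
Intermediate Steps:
P(R) = R²
478108 + (c(302, -442) + P(-25)) = 478108 + (173 + (-25)²) = 478108 + (173 + 625) = 478108 + 798 = 478906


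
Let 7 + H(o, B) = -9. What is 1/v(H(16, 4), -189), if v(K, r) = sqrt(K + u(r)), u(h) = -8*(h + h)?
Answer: sqrt(47)/376 ≈ 0.018233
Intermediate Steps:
u(h) = -16*h
H(o, B) = -16 (H(o, B) = -7 - 9 = -16)
v(K, r) = sqrt(K - 16*r)
1/v(H(16, 4), -189) = 1/(sqrt(-16 - 16*(-189))) = 1/(sqrt(-16 + 3024)) = 1/(sqrt(3008)) = 1/(8*sqrt(47)) = sqrt(47)/376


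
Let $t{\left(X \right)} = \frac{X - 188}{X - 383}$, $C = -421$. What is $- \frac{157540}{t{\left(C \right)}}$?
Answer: $- \frac{42220720}{203} \approx -2.0798 \cdot 10^{5}$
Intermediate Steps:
$t{\left(X \right)} = \frac{-188 + X}{-383 + X}$
$- \frac{157540}{t{\left(C \right)}} = - \frac{157540}{\frac{1}{-383 - 421} \left(-188 - 421\right)} = - \frac{157540}{\frac{1}{-804} \left(-609\right)} = - \frac{157540}{\left(- \frac{1}{804}\right) \left(-609\right)} = - \frac{157540}{\frac{203}{268}} = \left(-157540\right) \frac{268}{203} = - \frac{42220720}{203}$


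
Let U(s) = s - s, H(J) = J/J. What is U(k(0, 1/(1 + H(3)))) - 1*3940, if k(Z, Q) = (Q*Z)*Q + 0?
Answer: -3940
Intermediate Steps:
H(J) = 1
k(Z, Q) = Z*Q**2 (k(Z, Q) = Z*Q**2 + 0 = Z*Q**2)
U(s) = 0
U(k(0, 1/(1 + H(3)))) - 1*3940 = 0 - 1*3940 = 0 - 3940 = -3940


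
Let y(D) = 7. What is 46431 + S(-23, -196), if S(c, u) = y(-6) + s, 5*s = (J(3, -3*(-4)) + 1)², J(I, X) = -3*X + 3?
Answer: 233214/5 ≈ 46643.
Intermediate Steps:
J(I, X) = 3 - 3*X
s = 1024/5 (s = ((3 - (-9)*(-4)) + 1)²/5 = ((3 - 3*12) + 1)²/5 = ((3 - 36) + 1)²/5 = (-33 + 1)²/5 = (⅕)*(-32)² = (⅕)*1024 = 1024/5 ≈ 204.80)
S(c, u) = 1059/5 (S(c, u) = 7 + 1024/5 = 1059/5)
46431 + S(-23, -196) = 46431 + 1059/5 = 233214/5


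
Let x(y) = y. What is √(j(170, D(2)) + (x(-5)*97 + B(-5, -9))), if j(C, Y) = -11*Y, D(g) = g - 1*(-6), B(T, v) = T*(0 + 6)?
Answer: 3*I*√67 ≈ 24.556*I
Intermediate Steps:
B(T, v) = 6*T (B(T, v) = T*6 = 6*T)
D(g) = 6 + g (D(g) = g + 6 = 6 + g)
√(j(170, D(2)) + (x(-5)*97 + B(-5, -9))) = √(-11*(6 + 2) + (-5*97 + 6*(-5))) = √(-11*8 + (-485 - 30)) = √(-88 - 515) = √(-603) = 3*I*√67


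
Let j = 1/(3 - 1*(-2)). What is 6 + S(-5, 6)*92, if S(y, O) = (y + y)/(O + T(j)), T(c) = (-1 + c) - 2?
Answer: -563/2 ≈ -281.50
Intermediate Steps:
j = 1/5 (j = 1/(3 + 2) = 1/5 ≈ 0.20000)
T(c) = -3 + c
S(y, O) = 2*y/(-14/5 + O) (S(y, O) = (y + y)/(O + (-3 + 1/5)) = (2*y)/(O - 14/5) = (2*y)/(-14/5 + O) = 2*y/(-14/5 + O))
6 + S(-5, 6)*92 = 6 + (10*(-5)/(-14 + 5*6))*92 = 6 + (10*(-5)/(-14 + 30))*92 = 6 + (10*(-5)/16)*92 = 6 + (10*(-5)*(1/16))*92 = 6 - 25/8*92 = 6 - 575/2 = -563/2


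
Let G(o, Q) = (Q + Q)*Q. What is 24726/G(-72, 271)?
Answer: 12363/73441 ≈ 0.16834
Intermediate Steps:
G(o, Q) = 2*Q² (G(o, Q) = (2*Q)*Q = 2*Q²)
24726/G(-72, 271) = 24726/((2*271²)) = 24726/((2*73441)) = 24726/146882 = 24726*(1/146882) = 12363/73441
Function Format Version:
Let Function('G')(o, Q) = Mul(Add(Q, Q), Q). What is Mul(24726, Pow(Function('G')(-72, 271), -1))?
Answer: Rational(12363, 73441) ≈ 0.16834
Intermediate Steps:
Function('G')(o, Q) = Mul(2, Pow(Q, 2)) (Function('G')(o, Q) = Mul(Mul(2, Q), Q) = Mul(2, Pow(Q, 2)))
Mul(24726, Pow(Function('G')(-72, 271), -1)) = Mul(24726, Pow(Mul(2, Pow(271, 2)), -1)) = Mul(24726, Pow(Mul(2, 73441), -1)) = Mul(24726, Pow(146882, -1)) = Mul(24726, Rational(1, 146882)) = Rational(12363, 73441)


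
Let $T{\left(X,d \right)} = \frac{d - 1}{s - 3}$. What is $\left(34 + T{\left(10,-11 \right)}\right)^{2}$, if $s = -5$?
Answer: $\frac{5041}{4} \approx 1260.3$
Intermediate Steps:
$T{\left(X,d \right)} = \frac{1}{8} - \frac{d}{8}$ ($T{\left(X,d \right)} = \frac{d - 1}{-5 - 3} = \frac{-1 + d}{-8} = \left(-1 + d\right) \left(- \frac{1}{8}\right) = \frac{1}{8} - \frac{d}{8}$)
$\left(34 + T{\left(10,-11 \right)}\right)^{2} = \left(34 + \left(\frac{1}{8} - - \frac{11}{8}\right)\right)^{2} = \left(34 + \left(\frac{1}{8} + \frac{11}{8}\right)\right)^{2} = \left(34 + \frac{3}{2}\right)^{2} = \left(\frac{71}{2}\right)^{2} = \frac{5041}{4}$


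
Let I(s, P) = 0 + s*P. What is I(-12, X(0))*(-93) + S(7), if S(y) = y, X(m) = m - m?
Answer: 7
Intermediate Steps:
X(m) = 0
I(s, P) = P*s (I(s, P) = 0 + P*s = P*s)
I(-12, X(0))*(-93) + S(7) = (0*(-12))*(-93) + 7 = 0*(-93) + 7 = 0 + 7 = 7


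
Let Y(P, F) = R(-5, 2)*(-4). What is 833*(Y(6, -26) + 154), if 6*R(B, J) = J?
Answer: 381514/3 ≈ 1.2717e+5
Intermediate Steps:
R(B, J) = J/6
Y(P, F) = -4/3 (Y(P, F) = ((⅙)*2)*(-4) = (⅓)*(-4) = -4/3)
833*(Y(6, -26) + 154) = 833*(-4/3 + 154) = 833*(458/3) = 381514/3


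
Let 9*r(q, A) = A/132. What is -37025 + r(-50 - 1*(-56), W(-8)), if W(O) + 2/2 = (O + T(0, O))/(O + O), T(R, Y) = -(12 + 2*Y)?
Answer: -58647601/1584 ≈ -37025.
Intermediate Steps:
T(R, Y) = -12 - 2*Y (T(R, Y) = -2*(6 + Y) = -12 - 2*Y)
W(O) = -1 + (-12 - O)/(2*O) (W(O) = -1 + (O + (-12 - 2*O))/(O + O) = -1 + (-12 - O)/((2*O)) = -1 + (-12 - O)*(1/(2*O)) = -1 + (-12 - O)/(2*O))
r(q, A) = A/1188 (r(q, A) = (A/132)/9 = A/1188)
-37025 + r(-50 - 1*(-56), W(-8)) = -37025 + (-3/2 - 6/(-8))/1188 = -37025 + (-3/2 - 6*(-1/8))/1188 = -37025 + (-3/2 + 3/4)/1188 = -37025 + (1/1188)*(-3/4) = -37025 - 1/1584 = -58647601/1584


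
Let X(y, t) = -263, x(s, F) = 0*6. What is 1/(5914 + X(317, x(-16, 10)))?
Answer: 1/5651 ≈ 0.00017696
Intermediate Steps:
x(s, F) = 0
1/(5914 + X(317, x(-16, 10))) = 1/(5914 - 263) = 1/5651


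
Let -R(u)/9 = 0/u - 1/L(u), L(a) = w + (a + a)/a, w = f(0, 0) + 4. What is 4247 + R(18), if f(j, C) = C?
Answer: 8497/2 ≈ 4248.5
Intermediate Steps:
w = 4 (w = 0 + 4 = 4)
L(a) = 6 (L(a) = 4 + (a + a)/a = 4 + (2*a)/a = 4 + 2 = 6)
R(u) = 3/2 (R(u) = -9*(0/u - 1/6) = -9*(0 - 1*1/6) = -9*(0 - 1/6) = -9*(-1/6) = 3/2)
4247 + R(18) = 4247 + 3/2 = 8497/2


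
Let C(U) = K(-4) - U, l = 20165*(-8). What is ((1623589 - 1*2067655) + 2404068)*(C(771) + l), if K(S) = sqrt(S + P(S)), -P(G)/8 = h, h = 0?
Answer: -317698684182 + 3920004*I ≈ -3.177e+11 + 3.92e+6*I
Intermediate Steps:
l = -161320
P(G) = 0 (P(G) = -8*0 = 0)
K(S) = sqrt(S) (K(S) = sqrt(S + 0) = sqrt(S))
C(U) = -U + 2*I (C(U) = sqrt(-4) - U = 2*I - U = -U + 2*I)
((1623589 - 1*2067655) + 2404068)*(C(771) + l) = ((1623589 - 1*2067655) + 2404068)*((-1*771 + 2*I) - 161320) = ((1623589 - 2067655) + 2404068)*((-771 + 2*I) - 161320) = (-444066 + 2404068)*(-162091 + 2*I) = 1960002*(-162091 + 2*I) = -317698684182 + 3920004*I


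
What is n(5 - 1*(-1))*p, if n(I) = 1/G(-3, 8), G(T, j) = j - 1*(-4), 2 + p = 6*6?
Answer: 17/6 ≈ 2.8333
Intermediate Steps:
p = 34 (p = -2 + 6*6 = -2 + 36 = 34)
G(T, j) = 4 + j (G(T, j) = j + 4 = 4 + j)
n(I) = 1/12 (n(I) = 1/(4 + 8) = 1/12)
n(5 - 1*(-1))*p = (1/12)*34 = 17/6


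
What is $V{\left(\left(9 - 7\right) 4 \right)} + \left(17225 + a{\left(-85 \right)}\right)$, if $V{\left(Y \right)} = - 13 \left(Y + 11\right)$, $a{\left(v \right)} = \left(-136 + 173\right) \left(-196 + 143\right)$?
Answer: $15017$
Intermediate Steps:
$a{\left(v \right)} = -1961$ ($a{\left(v \right)} = 37 \left(-53\right) = -1961$)
$V{\left(Y \right)} = -143 - 13 Y$ ($V{\left(Y \right)} = - 13 \left(11 + Y\right) = -143 - 13 Y$)
$V{\left(\left(9 - 7\right) 4 \right)} + \left(17225 + a{\left(-85 \right)}\right) = \left(-143 - 13 \left(9 - 7\right) 4\right) + \left(17225 - 1961\right) = \left(-143 - 13 \cdot 2 \cdot 4\right) + 15264 = \left(-143 - 104\right) + 15264 = -247 + 15264 = 15017$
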